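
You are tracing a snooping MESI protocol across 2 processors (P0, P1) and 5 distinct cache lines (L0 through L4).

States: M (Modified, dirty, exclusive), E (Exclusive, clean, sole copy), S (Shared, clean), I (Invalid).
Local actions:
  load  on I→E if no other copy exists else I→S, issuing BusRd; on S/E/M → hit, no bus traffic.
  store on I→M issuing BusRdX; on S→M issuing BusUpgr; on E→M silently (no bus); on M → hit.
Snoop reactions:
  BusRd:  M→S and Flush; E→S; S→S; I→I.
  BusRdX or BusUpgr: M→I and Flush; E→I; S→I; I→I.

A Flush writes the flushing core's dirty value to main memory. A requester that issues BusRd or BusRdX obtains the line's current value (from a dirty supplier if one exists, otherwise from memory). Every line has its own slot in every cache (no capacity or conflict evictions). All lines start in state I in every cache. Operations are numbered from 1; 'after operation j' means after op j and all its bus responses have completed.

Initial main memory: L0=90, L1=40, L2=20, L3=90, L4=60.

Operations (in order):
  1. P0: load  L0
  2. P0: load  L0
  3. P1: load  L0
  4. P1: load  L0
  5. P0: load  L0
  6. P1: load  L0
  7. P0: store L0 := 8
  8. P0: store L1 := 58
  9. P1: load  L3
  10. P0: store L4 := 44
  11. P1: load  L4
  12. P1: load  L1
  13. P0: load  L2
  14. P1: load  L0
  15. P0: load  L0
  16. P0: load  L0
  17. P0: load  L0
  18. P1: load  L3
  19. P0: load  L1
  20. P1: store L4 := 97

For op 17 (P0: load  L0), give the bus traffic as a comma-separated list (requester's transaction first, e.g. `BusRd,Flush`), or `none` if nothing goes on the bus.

bus = none

  op1 P0: load  L0 → E/I on L0; bus BusRd; mem=90
  op2 P0: load  L0 → E/I on L0; bus (none); mem=90
  op3 P1: load  L0 → S/S on L0; bus BusRd; mem=90
  op4 P1: load  L0 → S/S on L0; bus (none); mem=90
  op5 P0: load  L0 → S/S on L0; bus (none); mem=90
  op6 P1: load  L0 → S/S on L0; bus (none); mem=90
  op7 P0: store L0 := 8 → M/I on L0; bus BusUpgr; mem=90
  op8 P0: store L1 := 58 → M/I on L1; bus BusRdX; mem=40
  op9 P1: load  L3 → I/E on L3; bus BusRd; mem=90
  op10 P0: store L4 := 44 → M/I on L4; bus BusRdX; mem=60
  op11 P1: load  L4 → S/S on L4; bus BusRd Flush; mem=44
  op12 P1: load  L1 → S/S on L1; bus BusRd Flush; mem=58
  op13 P0: load  L2 → E/I on L2; bus BusRd; mem=20
  op14 P1: load  L0 → S/S on L0; bus BusRd Flush; mem=8
  op15 P0: load  L0 → S/S on L0; bus (none); mem=8
  op16 P0: load  L0 → S/S on L0; bus (none); mem=8
  op17 P0: load  L0 → S/S on L0; bus (none); mem=8
  op18 P1: load  L3 → I/E on L3; bus (none); mem=90
  op19 P0: load  L1 → S/S on L1; bus (none); mem=58
  op20 P1: store L4 := 97 → I/M on L4; bus BusUpgr; mem=44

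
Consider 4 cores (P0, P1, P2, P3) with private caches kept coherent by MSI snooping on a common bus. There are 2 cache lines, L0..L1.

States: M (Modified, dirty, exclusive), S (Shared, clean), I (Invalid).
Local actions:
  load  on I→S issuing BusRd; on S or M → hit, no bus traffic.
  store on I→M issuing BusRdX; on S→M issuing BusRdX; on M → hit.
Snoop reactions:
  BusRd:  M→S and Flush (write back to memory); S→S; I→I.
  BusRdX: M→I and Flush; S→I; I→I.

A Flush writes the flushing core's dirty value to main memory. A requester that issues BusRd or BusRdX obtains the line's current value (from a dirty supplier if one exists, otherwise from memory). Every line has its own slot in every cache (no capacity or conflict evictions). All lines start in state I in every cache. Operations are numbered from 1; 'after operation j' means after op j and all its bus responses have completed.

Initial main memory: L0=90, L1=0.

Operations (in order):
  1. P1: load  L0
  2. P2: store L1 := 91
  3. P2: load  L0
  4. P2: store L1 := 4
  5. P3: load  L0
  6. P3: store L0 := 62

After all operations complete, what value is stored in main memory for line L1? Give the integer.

memory[L1] = 0

step 1: P1: load  L0  ⟶  ISII  (L0)  txn=BusRd  M[L0]=90
step 2: P2: store L1 := 91  ⟶  IIMI  (L1)  txn=BusRdX  M[L1]=0
step 3: P2: load  L0  ⟶  ISSI  (L0)  txn=BusRd  M[L0]=90
step 4: P2: store L1 := 4  ⟶  IIMI  (L1)  txn=∅  M[L1]=0
step 5: P3: load  L0  ⟶  ISSS  (L0)  txn=BusRd  M[L0]=90
step 6: P3: store L0 := 62  ⟶  IIIM  (L0)  txn=BusRdX  M[L0]=90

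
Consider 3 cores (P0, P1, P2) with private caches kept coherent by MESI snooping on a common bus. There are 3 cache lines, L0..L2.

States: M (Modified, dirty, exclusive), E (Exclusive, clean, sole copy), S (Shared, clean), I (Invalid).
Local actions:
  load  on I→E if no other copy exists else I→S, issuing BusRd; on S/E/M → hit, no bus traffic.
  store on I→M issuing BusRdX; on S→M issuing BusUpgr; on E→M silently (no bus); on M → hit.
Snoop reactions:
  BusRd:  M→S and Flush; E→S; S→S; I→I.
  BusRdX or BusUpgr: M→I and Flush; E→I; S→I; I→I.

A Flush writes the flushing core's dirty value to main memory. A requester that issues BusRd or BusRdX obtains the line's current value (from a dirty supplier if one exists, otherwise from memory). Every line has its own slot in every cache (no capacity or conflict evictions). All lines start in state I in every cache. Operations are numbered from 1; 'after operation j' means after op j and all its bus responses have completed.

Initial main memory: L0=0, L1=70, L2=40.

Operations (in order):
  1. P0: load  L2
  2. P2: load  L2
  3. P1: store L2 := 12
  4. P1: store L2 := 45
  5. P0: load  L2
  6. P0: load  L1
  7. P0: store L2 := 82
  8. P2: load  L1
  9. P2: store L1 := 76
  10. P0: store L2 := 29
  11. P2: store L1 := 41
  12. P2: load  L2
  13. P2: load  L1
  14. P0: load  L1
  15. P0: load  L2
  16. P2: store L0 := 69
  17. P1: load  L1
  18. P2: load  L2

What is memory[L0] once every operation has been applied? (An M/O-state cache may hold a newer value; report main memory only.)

memory[L0] = 0

[1] P0: load  L2 | P0:E(40), P1:I, P2:I | bus: BusRd
[2] P2: load  L2 | P0:S(40), P1:I, P2:S(40) | bus: BusRd
[3] P1: store L2 := 12 | P0:I, P1:M(12), P2:I | bus: BusRdX
[4] P1: store L2 := 45 | P0:I, P1:M(45), P2:I | bus: none
[5] P0: load  L2 | P0:S(45), P1:S(45), P2:I | bus: BusRd,Flush
[6] P0: load  L1 | P0:E(70), P1:I, P2:I | bus: BusRd
[7] P0: store L2 := 82 | P0:M(82), P1:I, P2:I | bus: BusUpgr
[8] P2: load  L1 | P0:S(70), P1:I, P2:S(70) | bus: BusRd
[9] P2: store L1 := 76 | P0:I, P1:I, P2:M(76) | bus: BusUpgr
[10] P0: store L2 := 29 | P0:M(29), P1:I, P2:I | bus: none
[11] P2: store L1 := 41 | P0:I, P1:I, P2:M(41) | bus: none
[12] P2: load  L2 | P0:S(29), P1:I, P2:S(29) | bus: BusRd,Flush
[13] P2: load  L1 | P0:I, P1:I, P2:M(41) | bus: none
[14] P0: load  L1 | P0:S(41), P1:I, P2:S(41) | bus: BusRd,Flush
[15] P0: load  L2 | P0:S(29), P1:I, P2:S(29) | bus: none
[16] P2: store L0 := 69 | P0:I, P1:I, P2:M(69) | bus: BusRdX
[17] P1: load  L1 | P0:S(41), P1:S(41), P2:S(41) | bus: BusRd
[18] P2: load  L2 | P0:S(29), P1:I, P2:S(29) | bus: none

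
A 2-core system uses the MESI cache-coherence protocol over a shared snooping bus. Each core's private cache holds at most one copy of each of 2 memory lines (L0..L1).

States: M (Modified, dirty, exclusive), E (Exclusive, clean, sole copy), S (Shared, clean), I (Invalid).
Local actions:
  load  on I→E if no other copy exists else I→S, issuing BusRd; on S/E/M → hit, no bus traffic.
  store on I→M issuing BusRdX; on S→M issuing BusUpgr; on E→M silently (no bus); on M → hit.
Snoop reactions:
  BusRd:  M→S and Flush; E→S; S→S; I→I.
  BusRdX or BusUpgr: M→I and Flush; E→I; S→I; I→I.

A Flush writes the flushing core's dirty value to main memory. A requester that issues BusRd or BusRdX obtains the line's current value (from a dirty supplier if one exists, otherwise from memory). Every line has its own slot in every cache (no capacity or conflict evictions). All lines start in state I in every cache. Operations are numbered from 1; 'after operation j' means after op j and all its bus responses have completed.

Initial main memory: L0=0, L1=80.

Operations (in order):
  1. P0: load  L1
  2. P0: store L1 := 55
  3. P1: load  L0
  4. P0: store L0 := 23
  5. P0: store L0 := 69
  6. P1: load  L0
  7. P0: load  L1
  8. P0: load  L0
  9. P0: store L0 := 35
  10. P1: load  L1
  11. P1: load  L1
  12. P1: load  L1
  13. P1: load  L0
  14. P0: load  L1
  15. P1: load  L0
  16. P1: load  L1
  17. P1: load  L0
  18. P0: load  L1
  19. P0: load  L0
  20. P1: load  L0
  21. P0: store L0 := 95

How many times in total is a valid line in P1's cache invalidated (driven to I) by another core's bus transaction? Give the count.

invalidations = 3

1. P0: load  L1  bus=[BusRd]  L1: P0=E P1=I  mem[L1]=80
2. P0: store L1 := 55  bus=[-]  L1: P0=M P1=I  mem[L1]=80
3. P1: load  L0  bus=[BusRd]  L0: P0=I P1=E  mem[L0]=0
4. P0: store L0 := 23  bus=[BusRdX]  L0: P0=M P1=I  mem[L0]=0
5. P0: store L0 := 69  bus=[-]  L0: P0=M P1=I  mem[L0]=0
6. P1: load  L0  bus=[BusRd,Flush]  L0: P0=S P1=S  mem[L0]=69
7. P0: load  L1  bus=[-]  L1: P0=M P1=I  mem[L1]=80
8. P0: load  L0  bus=[-]  L0: P0=S P1=S  mem[L0]=69
9. P0: store L0 := 35  bus=[BusUpgr]  L0: P0=M P1=I  mem[L0]=69
10. P1: load  L1  bus=[BusRd,Flush]  L1: P0=S P1=S  mem[L1]=55
11. P1: load  L1  bus=[-]  L1: P0=S P1=S  mem[L1]=55
12. P1: load  L1  bus=[-]  L1: P0=S P1=S  mem[L1]=55
13. P1: load  L0  bus=[BusRd,Flush]  L0: P0=S P1=S  mem[L0]=35
14. P0: load  L1  bus=[-]  L1: P0=S P1=S  mem[L1]=55
15. P1: load  L0  bus=[-]  L0: P0=S P1=S  mem[L0]=35
16. P1: load  L1  bus=[-]  L1: P0=S P1=S  mem[L1]=55
17. P1: load  L0  bus=[-]  L0: P0=S P1=S  mem[L0]=35
18. P0: load  L1  bus=[-]  L1: P0=S P1=S  mem[L1]=55
19. P0: load  L0  bus=[-]  L0: P0=S P1=S  mem[L0]=35
20. P1: load  L0  bus=[-]  L0: P0=S P1=S  mem[L0]=35
21. P0: store L0 := 95  bus=[BusUpgr]  L0: P0=M P1=I  mem[L0]=35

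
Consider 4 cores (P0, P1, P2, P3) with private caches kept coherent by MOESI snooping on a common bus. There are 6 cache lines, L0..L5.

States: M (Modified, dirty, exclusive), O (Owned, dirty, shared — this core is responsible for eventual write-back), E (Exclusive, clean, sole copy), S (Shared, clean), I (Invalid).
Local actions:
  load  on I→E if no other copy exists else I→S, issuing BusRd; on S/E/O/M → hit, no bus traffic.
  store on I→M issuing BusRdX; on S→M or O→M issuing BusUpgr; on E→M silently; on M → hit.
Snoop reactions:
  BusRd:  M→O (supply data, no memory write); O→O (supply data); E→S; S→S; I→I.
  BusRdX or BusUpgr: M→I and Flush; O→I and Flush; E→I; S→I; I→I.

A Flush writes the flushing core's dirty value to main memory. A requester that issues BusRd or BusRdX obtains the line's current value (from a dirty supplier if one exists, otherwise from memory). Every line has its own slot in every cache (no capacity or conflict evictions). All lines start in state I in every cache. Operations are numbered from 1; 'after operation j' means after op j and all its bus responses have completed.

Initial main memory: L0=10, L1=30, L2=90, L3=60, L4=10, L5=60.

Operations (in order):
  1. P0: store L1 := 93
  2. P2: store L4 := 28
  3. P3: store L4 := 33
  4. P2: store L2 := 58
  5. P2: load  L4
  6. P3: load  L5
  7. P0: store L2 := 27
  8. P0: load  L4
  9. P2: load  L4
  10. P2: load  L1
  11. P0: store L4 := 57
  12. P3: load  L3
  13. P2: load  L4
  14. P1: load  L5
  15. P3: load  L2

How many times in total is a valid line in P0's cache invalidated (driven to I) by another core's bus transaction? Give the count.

  op1 P0: store L1 := 93 → M/I/I/I on L1; bus BusRdX; mem=30
  op2 P2: store L4 := 28 → I/I/M/I on L4; bus BusRdX; mem=10
  op3 P3: store L4 := 33 → I/I/I/M on L4; bus BusRdX Flush; mem=28
  op4 P2: store L2 := 58 → I/I/M/I on L2; bus BusRdX; mem=90
  op5 P2: load  L4 → I/I/S/O on L4; bus BusRd; mem=28
  op6 P3: load  L5 → I/I/I/E on L5; bus BusRd; mem=60
  op7 P0: store L2 := 27 → M/I/I/I on L2; bus BusRdX Flush; mem=58
  op8 P0: load  L4 → S/I/S/O on L4; bus BusRd; mem=28
  op9 P2: load  L4 → S/I/S/O on L4; bus (none); mem=28
  op10 P2: load  L1 → O/I/S/I on L1; bus BusRd; mem=30
  op11 P0: store L4 := 57 → M/I/I/I on L4; bus BusUpgr Flush; mem=33
  op12 P3: load  L3 → I/I/I/E on L3; bus BusRd; mem=60
  op13 P2: load  L4 → O/I/S/I on L4; bus BusRd; mem=33
  op14 P1: load  L5 → I/S/I/S on L5; bus BusRd; mem=60
  op15 P3: load  L2 → O/I/I/S on L2; bus BusRd; mem=58

invalidations = 0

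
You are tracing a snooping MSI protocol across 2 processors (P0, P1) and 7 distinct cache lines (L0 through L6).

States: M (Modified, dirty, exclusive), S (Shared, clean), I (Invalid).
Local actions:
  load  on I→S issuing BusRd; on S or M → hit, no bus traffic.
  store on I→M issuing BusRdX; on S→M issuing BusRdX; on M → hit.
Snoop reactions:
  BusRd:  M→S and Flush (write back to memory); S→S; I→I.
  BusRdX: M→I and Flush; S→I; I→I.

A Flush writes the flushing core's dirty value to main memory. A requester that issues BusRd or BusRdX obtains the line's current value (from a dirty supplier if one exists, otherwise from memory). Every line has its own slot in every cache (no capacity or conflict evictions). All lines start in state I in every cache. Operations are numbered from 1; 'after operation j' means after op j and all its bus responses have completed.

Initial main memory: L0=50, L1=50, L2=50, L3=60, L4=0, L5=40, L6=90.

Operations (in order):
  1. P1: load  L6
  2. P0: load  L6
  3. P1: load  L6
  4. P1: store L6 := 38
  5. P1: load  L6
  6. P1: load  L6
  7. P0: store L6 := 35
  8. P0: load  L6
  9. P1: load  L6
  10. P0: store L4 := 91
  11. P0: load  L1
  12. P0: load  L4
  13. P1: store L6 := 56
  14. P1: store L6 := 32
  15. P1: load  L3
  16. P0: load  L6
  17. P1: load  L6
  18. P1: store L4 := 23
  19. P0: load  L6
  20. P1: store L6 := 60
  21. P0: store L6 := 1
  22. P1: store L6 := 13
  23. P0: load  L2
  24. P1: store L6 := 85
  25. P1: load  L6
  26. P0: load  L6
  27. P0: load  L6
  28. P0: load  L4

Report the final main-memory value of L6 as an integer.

1. P1: load  L6  bus=[BusRd]  L6: P0=I P1=S  mem[L6]=90
2. P0: load  L6  bus=[BusRd]  L6: P0=S P1=S  mem[L6]=90
3. P1: load  L6  bus=[-]  L6: P0=S P1=S  mem[L6]=90
4. P1: store L6 := 38  bus=[BusRdX]  L6: P0=I P1=M  mem[L6]=90
5. P1: load  L6  bus=[-]  L6: P0=I P1=M  mem[L6]=90
6. P1: load  L6  bus=[-]  L6: P0=I P1=M  mem[L6]=90
7. P0: store L6 := 35  bus=[BusRdX,Flush]  L6: P0=M P1=I  mem[L6]=38
8. P0: load  L6  bus=[-]  L6: P0=M P1=I  mem[L6]=38
9. P1: load  L6  bus=[BusRd,Flush]  L6: P0=S P1=S  mem[L6]=35
10. P0: store L4 := 91  bus=[BusRdX]  L4: P0=M P1=I  mem[L4]=0
11. P0: load  L1  bus=[BusRd]  L1: P0=S P1=I  mem[L1]=50
12. P0: load  L4  bus=[-]  L4: P0=M P1=I  mem[L4]=0
13. P1: store L6 := 56  bus=[BusRdX]  L6: P0=I P1=M  mem[L6]=35
14. P1: store L6 := 32  bus=[-]  L6: P0=I P1=M  mem[L6]=35
15. P1: load  L3  bus=[BusRd]  L3: P0=I P1=S  mem[L3]=60
16. P0: load  L6  bus=[BusRd,Flush]  L6: P0=S P1=S  mem[L6]=32
17. P1: load  L6  bus=[-]  L6: P0=S P1=S  mem[L6]=32
18. P1: store L4 := 23  bus=[BusRdX,Flush]  L4: P0=I P1=M  mem[L4]=91
19. P0: load  L6  bus=[-]  L6: P0=S P1=S  mem[L6]=32
20. P1: store L6 := 60  bus=[BusRdX]  L6: P0=I P1=M  mem[L6]=32
21. P0: store L6 := 1  bus=[BusRdX,Flush]  L6: P0=M P1=I  mem[L6]=60
22. P1: store L6 := 13  bus=[BusRdX,Flush]  L6: P0=I P1=M  mem[L6]=1
23. P0: load  L2  bus=[BusRd]  L2: P0=S P1=I  mem[L2]=50
24. P1: store L6 := 85  bus=[-]  L6: P0=I P1=M  mem[L6]=1
25. P1: load  L6  bus=[-]  L6: P0=I P1=M  mem[L6]=1
26. P0: load  L6  bus=[BusRd,Flush]  L6: P0=S P1=S  mem[L6]=85
27. P0: load  L6  bus=[-]  L6: P0=S P1=S  mem[L6]=85
28. P0: load  L4  bus=[BusRd,Flush]  L4: P0=S P1=S  mem[L4]=23

memory[L6] = 85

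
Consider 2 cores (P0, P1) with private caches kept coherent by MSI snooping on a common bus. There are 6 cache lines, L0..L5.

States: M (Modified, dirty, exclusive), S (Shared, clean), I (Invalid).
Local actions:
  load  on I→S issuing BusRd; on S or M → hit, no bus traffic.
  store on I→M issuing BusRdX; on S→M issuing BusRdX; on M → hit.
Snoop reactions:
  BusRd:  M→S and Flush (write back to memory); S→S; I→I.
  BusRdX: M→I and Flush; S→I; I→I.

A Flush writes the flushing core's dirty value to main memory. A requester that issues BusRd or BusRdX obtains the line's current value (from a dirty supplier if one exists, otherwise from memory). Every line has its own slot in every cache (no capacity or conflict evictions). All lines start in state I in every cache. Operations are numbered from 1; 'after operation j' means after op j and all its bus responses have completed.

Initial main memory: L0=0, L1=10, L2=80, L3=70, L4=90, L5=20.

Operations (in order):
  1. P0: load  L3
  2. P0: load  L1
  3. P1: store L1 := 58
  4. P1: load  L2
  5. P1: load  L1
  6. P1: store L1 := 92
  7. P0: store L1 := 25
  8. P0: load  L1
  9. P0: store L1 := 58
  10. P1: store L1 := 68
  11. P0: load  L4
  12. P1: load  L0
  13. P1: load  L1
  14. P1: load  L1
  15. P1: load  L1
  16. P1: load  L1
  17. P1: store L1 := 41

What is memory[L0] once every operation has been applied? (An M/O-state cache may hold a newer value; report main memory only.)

[1] P0: load  L3 | P0:S(70), P1:I | bus: BusRd
[2] P0: load  L1 | P0:S(10), P1:I | bus: BusRd
[3] P1: store L1 := 58 | P0:I, P1:M(58) | bus: BusRdX
[4] P1: load  L2 | P0:I, P1:S(80) | bus: BusRd
[5] P1: load  L1 | P0:I, P1:M(58) | bus: none
[6] P1: store L1 := 92 | P0:I, P1:M(92) | bus: none
[7] P0: store L1 := 25 | P0:M(25), P1:I | bus: BusRdX,Flush
[8] P0: load  L1 | P0:M(25), P1:I | bus: none
[9] P0: store L1 := 58 | P0:M(58), P1:I | bus: none
[10] P1: store L1 := 68 | P0:I, P1:M(68) | bus: BusRdX,Flush
[11] P0: load  L4 | P0:S(90), P1:I | bus: BusRd
[12] P1: load  L0 | P0:I, P1:S(0) | bus: BusRd
[13] P1: load  L1 | P0:I, P1:M(68) | bus: none
[14] P1: load  L1 | P0:I, P1:M(68) | bus: none
[15] P1: load  L1 | P0:I, P1:M(68) | bus: none
[16] P1: load  L1 | P0:I, P1:M(68) | bus: none
[17] P1: store L1 := 41 | P0:I, P1:M(41) | bus: none

memory[L0] = 0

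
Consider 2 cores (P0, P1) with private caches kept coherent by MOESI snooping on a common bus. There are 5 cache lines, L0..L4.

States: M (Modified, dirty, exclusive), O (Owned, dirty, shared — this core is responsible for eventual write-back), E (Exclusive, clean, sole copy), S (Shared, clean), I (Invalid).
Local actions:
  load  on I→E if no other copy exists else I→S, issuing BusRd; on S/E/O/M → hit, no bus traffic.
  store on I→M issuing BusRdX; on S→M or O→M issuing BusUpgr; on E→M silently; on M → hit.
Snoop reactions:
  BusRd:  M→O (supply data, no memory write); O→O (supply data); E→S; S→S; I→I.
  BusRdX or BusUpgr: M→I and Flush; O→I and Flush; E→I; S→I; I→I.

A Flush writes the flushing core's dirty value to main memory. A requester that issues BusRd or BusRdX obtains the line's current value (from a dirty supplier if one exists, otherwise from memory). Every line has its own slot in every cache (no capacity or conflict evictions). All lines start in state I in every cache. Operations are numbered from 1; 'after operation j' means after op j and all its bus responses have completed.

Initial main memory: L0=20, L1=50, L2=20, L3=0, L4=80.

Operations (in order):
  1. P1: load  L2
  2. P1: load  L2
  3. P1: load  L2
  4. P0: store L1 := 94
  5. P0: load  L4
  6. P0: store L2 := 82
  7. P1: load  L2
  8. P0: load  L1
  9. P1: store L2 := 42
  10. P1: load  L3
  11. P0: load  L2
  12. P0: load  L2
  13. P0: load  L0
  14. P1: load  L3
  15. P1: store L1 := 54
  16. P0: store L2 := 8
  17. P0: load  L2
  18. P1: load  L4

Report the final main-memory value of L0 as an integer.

memory[L0] = 20

  op1 P1: load  L2 → I/E on L2; bus BusRd; mem=20
  op2 P1: load  L2 → I/E on L2; bus (none); mem=20
  op3 P1: load  L2 → I/E on L2; bus (none); mem=20
  op4 P0: store L1 := 94 → M/I on L1; bus BusRdX; mem=50
  op5 P0: load  L4 → E/I on L4; bus BusRd; mem=80
  op6 P0: store L2 := 82 → M/I on L2; bus BusRdX; mem=20
  op7 P1: load  L2 → O/S on L2; bus BusRd; mem=20
  op8 P0: load  L1 → M/I on L1; bus (none); mem=50
  op9 P1: store L2 := 42 → I/M on L2; bus BusUpgr Flush; mem=82
  op10 P1: load  L3 → I/E on L3; bus BusRd; mem=0
  op11 P0: load  L2 → S/O on L2; bus BusRd; mem=82
  op12 P0: load  L2 → S/O on L2; bus (none); mem=82
  op13 P0: load  L0 → E/I on L0; bus BusRd; mem=20
  op14 P1: load  L3 → I/E on L3; bus (none); mem=0
  op15 P1: store L1 := 54 → I/M on L1; bus BusRdX Flush; mem=94
  op16 P0: store L2 := 8 → M/I on L2; bus BusUpgr Flush; mem=42
  op17 P0: load  L2 → M/I on L2; bus (none); mem=42
  op18 P1: load  L4 → S/S on L4; bus BusRd; mem=80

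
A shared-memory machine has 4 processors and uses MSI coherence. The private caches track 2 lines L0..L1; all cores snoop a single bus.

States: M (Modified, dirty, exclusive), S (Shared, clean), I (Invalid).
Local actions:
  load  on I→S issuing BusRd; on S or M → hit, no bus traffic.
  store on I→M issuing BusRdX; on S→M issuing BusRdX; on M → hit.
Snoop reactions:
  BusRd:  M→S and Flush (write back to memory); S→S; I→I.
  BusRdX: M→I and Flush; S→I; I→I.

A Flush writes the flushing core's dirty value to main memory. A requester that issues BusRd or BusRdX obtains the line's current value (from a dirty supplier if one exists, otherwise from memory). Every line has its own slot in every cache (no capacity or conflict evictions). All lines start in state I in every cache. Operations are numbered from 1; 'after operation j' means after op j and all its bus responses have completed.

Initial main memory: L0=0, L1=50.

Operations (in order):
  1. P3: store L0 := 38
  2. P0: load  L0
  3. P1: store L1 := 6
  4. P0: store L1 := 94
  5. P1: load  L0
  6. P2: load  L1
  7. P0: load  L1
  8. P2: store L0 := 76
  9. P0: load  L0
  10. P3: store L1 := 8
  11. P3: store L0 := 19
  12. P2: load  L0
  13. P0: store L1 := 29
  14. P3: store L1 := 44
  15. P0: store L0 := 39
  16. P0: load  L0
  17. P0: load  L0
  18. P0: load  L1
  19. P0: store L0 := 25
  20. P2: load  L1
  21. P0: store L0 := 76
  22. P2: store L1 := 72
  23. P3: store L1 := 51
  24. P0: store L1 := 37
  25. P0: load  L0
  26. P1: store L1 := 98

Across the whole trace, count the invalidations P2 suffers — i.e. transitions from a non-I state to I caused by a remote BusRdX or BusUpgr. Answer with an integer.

invalidations = 4

1. P3: store L0 := 38  bus=[BusRdX]  L0: P0=I P1=I P2=I P3=M  mem[L0]=0
2. P0: load  L0  bus=[BusRd,Flush]  L0: P0=S P1=I P2=I P3=S  mem[L0]=38
3. P1: store L1 := 6  bus=[BusRdX]  L1: P0=I P1=M P2=I P3=I  mem[L1]=50
4. P0: store L1 := 94  bus=[BusRdX,Flush]  L1: P0=M P1=I P2=I P3=I  mem[L1]=6
5. P1: load  L0  bus=[BusRd]  L0: P0=S P1=S P2=I P3=S  mem[L0]=38
6. P2: load  L1  bus=[BusRd,Flush]  L1: P0=S P1=I P2=S P3=I  mem[L1]=94
7. P0: load  L1  bus=[-]  L1: P0=S P1=I P2=S P3=I  mem[L1]=94
8. P2: store L0 := 76  bus=[BusRdX]  L0: P0=I P1=I P2=M P3=I  mem[L0]=38
9. P0: load  L0  bus=[BusRd,Flush]  L0: P0=S P1=I P2=S P3=I  mem[L0]=76
10. P3: store L1 := 8  bus=[BusRdX]  L1: P0=I P1=I P2=I P3=M  mem[L1]=94
11. P3: store L0 := 19  bus=[BusRdX]  L0: P0=I P1=I P2=I P3=M  mem[L0]=76
12. P2: load  L0  bus=[BusRd,Flush]  L0: P0=I P1=I P2=S P3=S  mem[L0]=19
13. P0: store L1 := 29  bus=[BusRdX,Flush]  L1: P0=M P1=I P2=I P3=I  mem[L1]=8
14. P3: store L1 := 44  bus=[BusRdX,Flush]  L1: P0=I P1=I P2=I P3=M  mem[L1]=29
15. P0: store L0 := 39  bus=[BusRdX]  L0: P0=M P1=I P2=I P3=I  mem[L0]=19
16. P0: load  L0  bus=[-]  L0: P0=M P1=I P2=I P3=I  mem[L0]=19
17. P0: load  L0  bus=[-]  L0: P0=M P1=I P2=I P3=I  mem[L0]=19
18. P0: load  L1  bus=[BusRd,Flush]  L1: P0=S P1=I P2=I P3=S  mem[L1]=44
19. P0: store L0 := 25  bus=[-]  L0: P0=M P1=I P2=I P3=I  mem[L0]=19
20. P2: load  L1  bus=[BusRd]  L1: P0=S P1=I P2=S P3=S  mem[L1]=44
21. P0: store L0 := 76  bus=[-]  L0: P0=M P1=I P2=I P3=I  mem[L0]=19
22. P2: store L1 := 72  bus=[BusRdX]  L1: P0=I P1=I P2=M P3=I  mem[L1]=44
23. P3: store L1 := 51  bus=[BusRdX,Flush]  L1: P0=I P1=I P2=I P3=M  mem[L1]=72
24. P0: store L1 := 37  bus=[BusRdX,Flush]  L1: P0=M P1=I P2=I P3=I  mem[L1]=51
25. P0: load  L0  bus=[-]  L0: P0=M P1=I P2=I P3=I  mem[L0]=19
26. P1: store L1 := 98  bus=[BusRdX,Flush]  L1: P0=I P1=M P2=I P3=I  mem[L1]=37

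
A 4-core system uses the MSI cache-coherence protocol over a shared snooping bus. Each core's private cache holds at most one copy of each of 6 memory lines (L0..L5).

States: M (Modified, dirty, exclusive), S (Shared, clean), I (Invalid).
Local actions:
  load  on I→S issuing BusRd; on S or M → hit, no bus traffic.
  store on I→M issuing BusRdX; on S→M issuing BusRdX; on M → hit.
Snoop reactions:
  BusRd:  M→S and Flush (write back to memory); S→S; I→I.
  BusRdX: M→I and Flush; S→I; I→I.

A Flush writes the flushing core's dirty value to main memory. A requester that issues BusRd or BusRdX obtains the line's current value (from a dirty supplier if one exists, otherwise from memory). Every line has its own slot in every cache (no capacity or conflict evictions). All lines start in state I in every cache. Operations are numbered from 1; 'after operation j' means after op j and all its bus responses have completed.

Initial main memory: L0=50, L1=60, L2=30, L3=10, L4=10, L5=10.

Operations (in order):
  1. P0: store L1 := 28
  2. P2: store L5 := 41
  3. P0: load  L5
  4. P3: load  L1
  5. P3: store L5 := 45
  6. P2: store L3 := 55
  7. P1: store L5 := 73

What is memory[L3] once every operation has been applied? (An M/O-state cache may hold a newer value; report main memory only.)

memory[L3] = 10

  op1 P0: store L1 := 28 → M/I/I/I on L1; bus BusRdX; mem=60
  op2 P2: store L5 := 41 → I/I/M/I on L5; bus BusRdX; mem=10
  op3 P0: load  L5 → S/I/S/I on L5; bus BusRd Flush; mem=41
  op4 P3: load  L1 → S/I/I/S on L1; bus BusRd Flush; mem=28
  op5 P3: store L5 := 45 → I/I/I/M on L5; bus BusRdX; mem=41
  op6 P2: store L3 := 55 → I/I/M/I on L3; bus BusRdX; mem=10
  op7 P1: store L5 := 73 → I/M/I/I on L5; bus BusRdX Flush; mem=45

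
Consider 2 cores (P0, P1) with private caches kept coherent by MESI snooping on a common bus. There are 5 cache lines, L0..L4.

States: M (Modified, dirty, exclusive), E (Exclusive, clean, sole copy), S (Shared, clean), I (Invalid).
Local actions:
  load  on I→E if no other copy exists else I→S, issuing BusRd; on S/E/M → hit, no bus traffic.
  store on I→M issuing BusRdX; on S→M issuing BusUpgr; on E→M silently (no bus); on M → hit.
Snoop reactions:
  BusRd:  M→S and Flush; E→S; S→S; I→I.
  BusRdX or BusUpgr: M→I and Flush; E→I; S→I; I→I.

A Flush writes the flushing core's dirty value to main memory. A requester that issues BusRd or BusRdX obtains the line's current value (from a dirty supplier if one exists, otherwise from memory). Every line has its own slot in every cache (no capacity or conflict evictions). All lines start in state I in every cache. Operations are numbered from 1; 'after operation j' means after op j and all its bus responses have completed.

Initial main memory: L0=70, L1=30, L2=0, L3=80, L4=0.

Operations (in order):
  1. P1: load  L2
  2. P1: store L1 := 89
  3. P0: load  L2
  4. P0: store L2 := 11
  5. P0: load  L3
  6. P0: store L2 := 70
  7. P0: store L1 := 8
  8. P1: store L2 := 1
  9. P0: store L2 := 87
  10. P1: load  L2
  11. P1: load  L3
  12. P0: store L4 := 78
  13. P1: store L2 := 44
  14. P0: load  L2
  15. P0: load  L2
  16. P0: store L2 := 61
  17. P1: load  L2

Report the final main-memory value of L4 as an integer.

step 1: P1: load  L2  ⟶  IE  (L2)  txn=BusRd  M[L2]=0
step 2: P1: store L1 := 89  ⟶  IM  (L1)  txn=BusRdX  M[L1]=30
step 3: P0: load  L2  ⟶  SS  (L2)  txn=BusRd  M[L2]=0
step 4: P0: store L2 := 11  ⟶  MI  (L2)  txn=BusUpgr  M[L2]=0
step 5: P0: load  L3  ⟶  EI  (L3)  txn=BusRd  M[L3]=80
step 6: P0: store L2 := 70  ⟶  MI  (L2)  txn=∅  M[L2]=0
step 7: P0: store L1 := 8  ⟶  MI  (L1)  txn=BusRdX+Flush  M[L1]=89
step 8: P1: store L2 := 1  ⟶  IM  (L2)  txn=BusRdX+Flush  M[L2]=70
step 9: P0: store L2 := 87  ⟶  MI  (L2)  txn=BusRdX+Flush  M[L2]=1
step 10: P1: load  L2  ⟶  SS  (L2)  txn=BusRd+Flush  M[L2]=87
step 11: P1: load  L3  ⟶  SS  (L3)  txn=BusRd  M[L3]=80
step 12: P0: store L4 := 78  ⟶  MI  (L4)  txn=BusRdX  M[L4]=0
step 13: P1: store L2 := 44  ⟶  IM  (L2)  txn=BusUpgr  M[L2]=87
step 14: P0: load  L2  ⟶  SS  (L2)  txn=BusRd+Flush  M[L2]=44
step 15: P0: load  L2  ⟶  SS  (L2)  txn=∅  M[L2]=44
step 16: P0: store L2 := 61  ⟶  MI  (L2)  txn=BusUpgr  M[L2]=44
step 17: P1: load  L2  ⟶  SS  (L2)  txn=BusRd+Flush  M[L2]=61

memory[L4] = 0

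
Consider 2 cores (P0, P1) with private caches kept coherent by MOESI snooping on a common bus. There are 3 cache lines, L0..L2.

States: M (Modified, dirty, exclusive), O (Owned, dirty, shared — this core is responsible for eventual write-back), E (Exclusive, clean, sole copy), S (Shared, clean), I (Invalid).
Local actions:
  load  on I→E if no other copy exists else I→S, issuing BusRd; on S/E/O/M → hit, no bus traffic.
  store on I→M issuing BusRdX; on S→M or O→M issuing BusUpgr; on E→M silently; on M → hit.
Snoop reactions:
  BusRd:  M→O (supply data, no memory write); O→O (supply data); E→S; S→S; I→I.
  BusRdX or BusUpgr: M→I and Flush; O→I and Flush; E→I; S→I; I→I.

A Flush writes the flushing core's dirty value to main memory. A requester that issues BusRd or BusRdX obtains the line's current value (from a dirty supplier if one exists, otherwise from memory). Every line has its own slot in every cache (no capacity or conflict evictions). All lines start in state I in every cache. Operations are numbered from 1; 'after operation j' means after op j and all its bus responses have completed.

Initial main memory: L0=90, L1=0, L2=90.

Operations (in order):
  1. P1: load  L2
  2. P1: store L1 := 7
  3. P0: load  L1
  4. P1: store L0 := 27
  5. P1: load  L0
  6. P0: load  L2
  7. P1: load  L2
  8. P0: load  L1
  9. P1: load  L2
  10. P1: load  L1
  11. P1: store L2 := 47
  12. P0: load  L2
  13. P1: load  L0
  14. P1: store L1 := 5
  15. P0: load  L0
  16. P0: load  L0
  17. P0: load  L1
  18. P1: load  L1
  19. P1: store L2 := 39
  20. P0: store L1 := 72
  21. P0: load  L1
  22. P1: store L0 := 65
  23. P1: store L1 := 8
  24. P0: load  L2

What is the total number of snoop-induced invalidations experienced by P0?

[1] P1: load  L2 | P0:I, P1:E(90) | bus: BusRd
[2] P1: store L1 := 7 | P0:I, P1:M(7) | bus: BusRdX
[3] P0: load  L1 | P0:S(7), P1:O(7) | bus: BusRd
[4] P1: store L0 := 27 | P0:I, P1:M(27) | bus: BusRdX
[5] P1: load  L0 | P0:I, P1:M(27) | bus: none
[6] P0: load  L2 | P0:S(90), P1:S(90) | bus: BusRd
[7] P1: load  L2 | P0:S(90), P1:S(90) | bus: none
[8] P0: load  L1 | P0:S(7), P1:O(7) | bus: none
[9] P1: load  L2 | P0:S(90), P1:S(90) | bus: none
[10] P1: load  L1 | P0:S(7), P1:O(7) | bus: none
[11] P1: store L2 := 47 | P0:I, P1:M(47) | bus: BusUpgr
[12] P0: load  L2 | P0:S(47), P1:O(47) | bus: BusRd
[13] P1: load  L0 | P0:I, P1:M(27) | bus: none
[14] P1: store L1 := 5 | P0:I, P1:M(5) | bus: BusUpgr
[15] P0: load  L0 | P0:S(27), P1:O(27) | bus: BusRd
[16] P0: load  L0 | P0:S(27), P1:O(27) | bus: none
[17] P0: load  L1 | P0:S(5), P1:O(5) | bus: BusRd
[18] P1: load  L1 | P0:S(5), P1:O(5) | bus: none
[19] P1: store L2 := 39 | P0:I, P1:M(39) | bus: BusUpgr
[20] P0: store L1 := 72 | P0:M(72), P1:I | bus: BusUpgr,Flush
[21] P0: load  L1 | P0:M(72), P1:I | bus: none
[22] P1: store L0 := 65 | P0:I, P1:M(65) | bus: BusUpgr
[23] P1: store L1 := 8 | P0:I, P1:M(8) | bus: BusRdX,Flush
[24] P0: load  L2 | P0:S(39), P1:O(39) | bus: BusRd

invalidations = 5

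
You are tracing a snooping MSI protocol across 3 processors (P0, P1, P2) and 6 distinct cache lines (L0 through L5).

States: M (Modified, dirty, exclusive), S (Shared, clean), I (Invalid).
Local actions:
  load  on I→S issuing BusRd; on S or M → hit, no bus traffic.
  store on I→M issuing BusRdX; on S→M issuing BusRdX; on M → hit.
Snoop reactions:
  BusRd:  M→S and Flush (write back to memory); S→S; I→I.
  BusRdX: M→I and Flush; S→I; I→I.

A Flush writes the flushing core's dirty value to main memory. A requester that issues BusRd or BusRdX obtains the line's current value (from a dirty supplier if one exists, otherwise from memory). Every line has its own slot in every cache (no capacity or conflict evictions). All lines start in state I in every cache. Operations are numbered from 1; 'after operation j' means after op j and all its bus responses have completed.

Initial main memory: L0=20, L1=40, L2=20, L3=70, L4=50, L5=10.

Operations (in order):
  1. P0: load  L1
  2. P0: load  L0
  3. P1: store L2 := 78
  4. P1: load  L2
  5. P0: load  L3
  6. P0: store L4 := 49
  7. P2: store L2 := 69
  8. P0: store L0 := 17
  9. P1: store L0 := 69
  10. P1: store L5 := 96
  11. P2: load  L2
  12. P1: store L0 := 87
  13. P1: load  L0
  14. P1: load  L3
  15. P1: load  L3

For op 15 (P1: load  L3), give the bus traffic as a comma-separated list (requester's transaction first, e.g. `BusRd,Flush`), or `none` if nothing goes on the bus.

step 1: P0: load  L1  ⟶  SII  (L1)  txn=BusRd  M[L1]=40
step 2: P0: load  L0  ⟶  SII  (L0)  txn=BusRd  M[L0]=20
step 3: P1: store L2 := 78  ⟶  IMI  (L2)  txn=BusRdX  M[L2]=20
step 4: P1: load  L2  ⟶  IMI  (L2)  txn=∅  M[L2]=20
step 5: P0: load  L3  ⟶  SII  (L3)  txn=BusRd  M[L3]=70
step 6: P0: store L4 := 49  ⟶  MII  (L4)  txn=BusRdX  M[L4]=50
step 7: P2: store L2 := 69  ⟶  IIM  (L2)  txn=BusRdX+Flush  M[L2]=78
step 8: P0: store L0 := 17  ⟶  MII  (L0)  txn=BusRdX  M[L0]=20
step 9: P1: store L0 := 69  ⟶  IMI  (L0)  txn=BusRdX+Flush  M[L0]=17
step 10: P1: store L5 := 96  ⟶  IMI  (L5)  txn=BusRdX  M[L5]=10
step 11: P2: load  L2  ⟶  IIM  (L2)  txn=∅  M[L2]=78
step 12: P1: store L0 := 87  ⟶  IMI  (L0)  txn=∅  M[L0]=17
step 13: P1: load  L0  ⟶  IMI  (L0)  txn=∅  M[L0]=17
step 14: P1: load  L3  ⟶  SSI  (L3)  txn=BusRd  M[L3]=70
step 15: P1: load  L3  ⟶  SSI  (L3)  txn=∅  M[L3]=70

bus = none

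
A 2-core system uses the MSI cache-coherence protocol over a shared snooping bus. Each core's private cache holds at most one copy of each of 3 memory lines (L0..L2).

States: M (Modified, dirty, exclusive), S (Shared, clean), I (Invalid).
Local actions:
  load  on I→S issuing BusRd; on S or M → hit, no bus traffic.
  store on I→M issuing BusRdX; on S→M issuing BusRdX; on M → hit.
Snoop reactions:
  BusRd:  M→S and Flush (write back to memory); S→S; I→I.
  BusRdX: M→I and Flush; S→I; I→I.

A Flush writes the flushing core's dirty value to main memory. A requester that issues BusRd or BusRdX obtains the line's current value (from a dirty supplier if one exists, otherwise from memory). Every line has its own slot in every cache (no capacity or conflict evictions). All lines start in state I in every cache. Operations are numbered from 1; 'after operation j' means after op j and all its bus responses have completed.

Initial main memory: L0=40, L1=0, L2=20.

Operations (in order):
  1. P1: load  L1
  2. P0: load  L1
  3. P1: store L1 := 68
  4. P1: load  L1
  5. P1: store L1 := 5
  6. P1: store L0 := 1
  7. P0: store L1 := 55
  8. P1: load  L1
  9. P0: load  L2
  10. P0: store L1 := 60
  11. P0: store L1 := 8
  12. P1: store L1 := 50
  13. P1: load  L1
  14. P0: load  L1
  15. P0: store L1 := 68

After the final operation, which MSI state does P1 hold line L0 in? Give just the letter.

1. P1: load  L1  bus=[BusRd]  L1: P0=I P1=S  mem[L1]=0
2. P0: load  L1  bus=[BusRd]  L1: P0=S P1=S  mem[L1]=0
3. P1: store L1 := 68  bus=[BusRdX]  L1: P0=I P1=M  mem[L1]=0
4. P1: load  L1  bus=[-]  L1: P0=I P1=M  mem[L1]=0
5. P1: store L1 := 5  bus=[-]  L1: P0=I P1=M  mem[L1]=0
6. P1: store L0 := 1  bus=[BusRdX]  L0: P0=I P1=M  mem[L0]=40
7. P0: store L1 := 55  bus=[BusRdX,Flush]  L1: P0=M P1=I  mem[L1]=5
8. P1: load  L1  bus=[BusRd,Flush]  L1: P0=S P1=S  mem[L1]=55
9. P0: load  L2  bus=[BusRd]  L2: P0=S P1=I  mem[L2]=20
10. P0: store L1 := 60  bus=[BusRdX]  L1: P0=M P1=I  mem[L1]=55
11. P0: store L1 := 8  bus=[-]  L1: P0=M P1=I  mem[L1]=55
12. P1: store L1 := 50  bus=[BusRdX,Flush]  L1: P0=I P1=M  mem[L1]=8
13. P1: load  L1  bus=[-]  L1: P0=I P1=M  mem[L1]=8
14. P0: load  L1  bus=[BusRd,Flush]  L1: P0=S P1=S  mem[L1]=50
15. P0: store L1 := 68  bus=[BusRdX]  L1: P0=M P1=I  mem[L1]=50

state = M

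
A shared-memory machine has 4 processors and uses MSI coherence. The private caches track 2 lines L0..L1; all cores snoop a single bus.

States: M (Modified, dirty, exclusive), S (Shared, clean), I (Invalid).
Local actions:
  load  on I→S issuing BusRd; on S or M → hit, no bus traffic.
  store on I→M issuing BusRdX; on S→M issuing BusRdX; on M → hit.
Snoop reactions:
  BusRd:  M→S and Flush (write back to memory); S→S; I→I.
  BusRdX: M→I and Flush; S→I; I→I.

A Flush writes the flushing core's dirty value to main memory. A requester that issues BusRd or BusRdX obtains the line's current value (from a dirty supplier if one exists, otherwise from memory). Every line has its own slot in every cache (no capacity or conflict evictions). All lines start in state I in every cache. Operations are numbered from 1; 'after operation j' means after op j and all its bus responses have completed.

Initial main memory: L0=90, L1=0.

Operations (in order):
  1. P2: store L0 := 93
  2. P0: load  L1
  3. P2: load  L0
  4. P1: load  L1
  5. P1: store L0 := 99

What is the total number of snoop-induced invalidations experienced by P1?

invalidations = 0

1. P2: store L0 := 93  bus=[BusRdX]  L0: P0=I P1=I P2=M P3=I  mem[L0]=90
2. P0: load  L1  bus=[BusRd]  L1: P0=S P1=I P2=I P3=I  mem[L1]=0
3. P2: load  L0  bus=[-]  L0: P0=I P1=I P2=M P3=I  mem[L0]=90
4. P1: load  L1  bus=[BusRd]  L1: P0=S P1=S P2=I P3=I  mem[L1]=0
5. P1: store L0 := 99  bus=[BusRdX,Flush]  L0: P0=I P1=M P2=I P3=I  mem[L0]=93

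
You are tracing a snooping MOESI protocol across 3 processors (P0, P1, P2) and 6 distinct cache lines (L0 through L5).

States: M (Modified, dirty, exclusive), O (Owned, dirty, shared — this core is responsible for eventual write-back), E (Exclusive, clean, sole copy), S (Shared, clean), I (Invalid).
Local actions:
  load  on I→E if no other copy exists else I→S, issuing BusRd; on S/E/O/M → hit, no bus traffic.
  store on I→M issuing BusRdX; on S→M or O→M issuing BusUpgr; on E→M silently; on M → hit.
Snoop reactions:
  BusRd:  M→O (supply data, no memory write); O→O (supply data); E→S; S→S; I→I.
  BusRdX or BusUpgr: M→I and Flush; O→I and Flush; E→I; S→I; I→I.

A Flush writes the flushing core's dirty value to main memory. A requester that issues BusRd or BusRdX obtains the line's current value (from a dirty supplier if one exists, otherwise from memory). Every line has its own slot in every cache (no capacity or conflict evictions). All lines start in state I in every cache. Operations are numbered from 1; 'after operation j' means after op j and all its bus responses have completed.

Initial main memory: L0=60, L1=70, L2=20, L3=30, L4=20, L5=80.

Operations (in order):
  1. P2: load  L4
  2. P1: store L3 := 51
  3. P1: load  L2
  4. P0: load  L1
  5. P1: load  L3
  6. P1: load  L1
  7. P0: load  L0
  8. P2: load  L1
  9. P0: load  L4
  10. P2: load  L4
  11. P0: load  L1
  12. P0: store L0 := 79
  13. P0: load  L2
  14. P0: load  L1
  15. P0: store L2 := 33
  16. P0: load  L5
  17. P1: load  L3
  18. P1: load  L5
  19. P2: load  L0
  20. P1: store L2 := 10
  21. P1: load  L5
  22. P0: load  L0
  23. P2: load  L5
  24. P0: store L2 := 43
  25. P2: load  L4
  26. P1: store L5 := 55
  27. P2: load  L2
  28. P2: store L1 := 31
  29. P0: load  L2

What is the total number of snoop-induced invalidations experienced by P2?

  op1 P2: load  L4 → I/I/E on L4; bus BusRd; mem=20
  op2 P1: store L3 := 51 → I/M/I on L3; bus BusRdX; mem=30
  op3 P1: load  L2 → I/E/I on L2; bus BusRd; mem=20
  op4 P0: load  L1 → E/I/I on L1; bus BusRd; mem=70
  op5 P1: load  L3 → I/M/I on L3; bus (none); mem=30
  op6 P1: load  L1 → S/S/I on L1; bus BusRd; mem=70
  op7 P0: load  L0 → E/I/I on L0; bus BusRd; mem=60
  op8 P2: load  L1 → S/S/S on L1; bus BusRd; mem=70
  op9 P0: load  L4 → S/I/S on L4; bus BusRd; mem=20
  op10 P2: load  L4 → S/I/S on L4; bus (none); mem=20
  op11 P0: load  L1 → S/S/S on L1; bus (none); mem=70
  op12 P0: store L0 := 79 → M/I/I on L0; bus (none); mem=60
  op13 P0: load  L2 → S/S/I on L2; bus BusRd; mem=20
  op14 P0: load  L1 → S/S/S on L1; bus (none); mem=70
  op15 P0: store L2 := 33 → M/I/I on L2; bus BusUpgr; mem=20
  op16 P0: load  L5 → E/I/I on L5; bus BusRd; mem=80
  op17 P1: load  L3 → I/M/I on L3; bus (none); mem=30
  op18 P1: load  L5 → S/S/I on L5; bus BusRd; mem=80
  op19 P2: load  L0 → O/I/S on L0; bus BusRd; mem=60
  op20 P1: store L2 := 10 → I/M/I on L2; bus BusRdX Flush; mem=33
  op21 P1: load  L5 → S/S/I on L5; bus (none); mem=80
  op22 P0: load  L0 → O/I/S on L0; bus (none); mem=60
  op23 P2: load  L5 → S/S/S on L5; bus BusRd; mem=80
  op24 P0: store L2 := 43 → M/I/I on L2; bus BusRdX Flush; mem=10
  op25 P2: load  L4 → S/I/S on L4; bus (none); mem=20
  op26 P1: store L5 := 55 → I/M/I on L5; bus BusUpgr; mem=80
  op27 P2: load  L2 → O/I/S on L2; bus BusRd; mem=10
  op28 P2: store L1 := 31 → I/I/M on L1; bus BusUpgr; mem=70
  op29 P0: load  L2 → O/I/S on L2; bus (none); mem=10

invalidations = 1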